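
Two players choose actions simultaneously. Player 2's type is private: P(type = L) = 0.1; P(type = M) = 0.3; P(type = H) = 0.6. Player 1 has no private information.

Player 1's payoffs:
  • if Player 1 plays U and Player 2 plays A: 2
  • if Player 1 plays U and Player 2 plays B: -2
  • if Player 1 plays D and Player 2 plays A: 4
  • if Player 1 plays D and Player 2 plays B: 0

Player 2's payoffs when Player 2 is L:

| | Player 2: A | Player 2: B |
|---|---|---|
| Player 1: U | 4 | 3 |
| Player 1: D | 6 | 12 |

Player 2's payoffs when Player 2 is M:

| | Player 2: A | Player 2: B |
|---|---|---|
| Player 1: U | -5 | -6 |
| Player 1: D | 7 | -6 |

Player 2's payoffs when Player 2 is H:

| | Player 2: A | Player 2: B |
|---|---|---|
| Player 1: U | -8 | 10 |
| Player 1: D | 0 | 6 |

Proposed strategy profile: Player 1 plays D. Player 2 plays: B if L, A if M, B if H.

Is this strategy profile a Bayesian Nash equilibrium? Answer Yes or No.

Yes

Player 1 plays D: E[D] = 0.1·(0) + 0.3·(4) + 0.6·(0) = 1.2; E[U] = -0.8. Best-responding. ✓
Player 2 (type L), facing D: A gives 6, B gives 12. Proposed B is best. ✓
Player 2 (type M), facing D: A gives 7, B gives -6. Proposed A is best. ✓
Player 2 (type H), facing D: A gives 0, B gives 6. Proposed B is best. ✓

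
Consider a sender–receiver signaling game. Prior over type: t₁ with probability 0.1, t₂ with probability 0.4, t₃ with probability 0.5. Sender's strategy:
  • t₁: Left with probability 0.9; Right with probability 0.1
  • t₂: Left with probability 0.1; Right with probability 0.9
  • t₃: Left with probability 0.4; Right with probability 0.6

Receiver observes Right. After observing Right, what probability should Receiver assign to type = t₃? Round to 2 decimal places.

P(Right) = 0.1·0.1 + 0.4·0.9 + 0.5·0.6 = 0.67
P(t₃ | Right) = (0.5·0.6) / 0.67 = 0.3 / 0.67 = 0.447761

0.45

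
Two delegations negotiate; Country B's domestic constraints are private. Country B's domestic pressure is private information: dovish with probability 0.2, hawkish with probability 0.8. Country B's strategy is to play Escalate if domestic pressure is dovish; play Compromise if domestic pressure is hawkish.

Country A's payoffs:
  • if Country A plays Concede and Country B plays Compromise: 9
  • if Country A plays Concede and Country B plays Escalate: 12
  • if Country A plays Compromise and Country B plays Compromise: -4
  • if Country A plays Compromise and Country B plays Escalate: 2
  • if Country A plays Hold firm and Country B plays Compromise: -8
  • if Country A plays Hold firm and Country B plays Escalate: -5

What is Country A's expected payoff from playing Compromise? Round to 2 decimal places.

Take the expectation over Country B's domestic pressure, weighting each type's action by its prior probability.
E[Compromise] = 0.2·2 + 0.8·(-4) = 0.4 + (-3.2) = -2.8

-2.80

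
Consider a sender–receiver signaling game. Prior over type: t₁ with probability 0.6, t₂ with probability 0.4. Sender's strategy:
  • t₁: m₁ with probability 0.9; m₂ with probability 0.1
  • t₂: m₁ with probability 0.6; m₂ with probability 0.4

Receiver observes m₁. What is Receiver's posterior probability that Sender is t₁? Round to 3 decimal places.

P(m₁) = 0.6·0.9 + 0.4·0.6 = 0.78
P(t₁ | m₁) = (0.6·0.9) / 0.78 = 0.54 / 0.78 = 0.692308

0.692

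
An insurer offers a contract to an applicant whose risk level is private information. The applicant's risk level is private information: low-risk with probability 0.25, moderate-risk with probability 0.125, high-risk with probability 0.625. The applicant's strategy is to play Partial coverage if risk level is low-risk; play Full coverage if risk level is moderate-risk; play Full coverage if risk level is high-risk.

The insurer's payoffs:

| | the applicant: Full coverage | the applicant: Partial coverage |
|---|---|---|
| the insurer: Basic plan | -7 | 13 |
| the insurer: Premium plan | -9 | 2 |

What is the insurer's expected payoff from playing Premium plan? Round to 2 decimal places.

-6.25

E[Premium plan] = 0.25·2 + 0.125·(-9) + 0.625·(-9) = 0.5 + (-1.125) + (-5.625) = -6.25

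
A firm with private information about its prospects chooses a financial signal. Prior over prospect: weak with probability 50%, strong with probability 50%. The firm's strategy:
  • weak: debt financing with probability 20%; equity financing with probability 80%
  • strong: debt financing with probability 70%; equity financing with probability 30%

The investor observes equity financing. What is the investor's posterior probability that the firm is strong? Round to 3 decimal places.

0.273

P(equity financing) = 0.5·0.8 + 0.5·0.3 = 0.55
P(strong | equity financing) = (0.5·0.3) / 0.55 = 0.15 / 0.55 = 0.272727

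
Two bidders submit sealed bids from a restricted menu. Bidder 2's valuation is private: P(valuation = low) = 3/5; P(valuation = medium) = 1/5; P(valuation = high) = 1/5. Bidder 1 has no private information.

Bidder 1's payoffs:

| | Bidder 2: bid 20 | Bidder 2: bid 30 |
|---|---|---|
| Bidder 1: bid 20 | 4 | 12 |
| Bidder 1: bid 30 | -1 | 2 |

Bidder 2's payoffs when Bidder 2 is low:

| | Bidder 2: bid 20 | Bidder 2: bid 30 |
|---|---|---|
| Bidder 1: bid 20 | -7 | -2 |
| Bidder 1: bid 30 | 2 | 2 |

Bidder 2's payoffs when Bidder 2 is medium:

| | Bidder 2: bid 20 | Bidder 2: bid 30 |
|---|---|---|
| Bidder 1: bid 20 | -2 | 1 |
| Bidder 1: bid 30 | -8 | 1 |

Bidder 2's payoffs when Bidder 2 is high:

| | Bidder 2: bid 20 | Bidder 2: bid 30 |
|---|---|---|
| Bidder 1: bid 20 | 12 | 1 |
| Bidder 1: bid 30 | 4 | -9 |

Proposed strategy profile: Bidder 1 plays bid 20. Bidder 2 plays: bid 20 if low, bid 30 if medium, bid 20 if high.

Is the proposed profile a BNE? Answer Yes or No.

No

Bidder 1 plays bid 20: E[bid 20] = 3/5·(4) + 1/5·(12) + 1/5·(4) = 28/5; E[bid 30] = -2/5. Best-responding. ✓
Bidder 2 (valuation low), facing bid 20: bid 20 gives -7, bid 30 gives -2. Proposed bid 20 is not best — profitable deviation exists. ✗
Bidder 2 (valuation medium), facing bid 20: bid 20 gives -2, bid 30 gives 1. Proposed bid 30 is best. ✓
Bidder 2 (valuation high), facing bid 20: bid 20 gives 12, bid 30 gives 1. Proposed bid 20 is best. ✓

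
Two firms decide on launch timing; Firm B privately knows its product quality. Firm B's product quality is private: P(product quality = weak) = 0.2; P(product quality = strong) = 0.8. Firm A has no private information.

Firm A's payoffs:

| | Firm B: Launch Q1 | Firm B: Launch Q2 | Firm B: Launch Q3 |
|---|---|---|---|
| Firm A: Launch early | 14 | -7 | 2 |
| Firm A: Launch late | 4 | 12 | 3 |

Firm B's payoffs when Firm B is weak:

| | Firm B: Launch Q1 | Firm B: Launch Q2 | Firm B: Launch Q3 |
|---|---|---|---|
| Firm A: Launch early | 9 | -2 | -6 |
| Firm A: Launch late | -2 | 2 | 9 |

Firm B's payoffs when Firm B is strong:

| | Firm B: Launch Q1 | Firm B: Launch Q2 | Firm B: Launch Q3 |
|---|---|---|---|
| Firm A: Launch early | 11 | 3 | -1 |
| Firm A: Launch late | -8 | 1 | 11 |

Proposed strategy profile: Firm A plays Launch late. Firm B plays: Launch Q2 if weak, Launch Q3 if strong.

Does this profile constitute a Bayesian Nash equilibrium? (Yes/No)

No

A profile is a BNE iff every type of every player is best-responding given beliefs about the other side.
Firm A plays Launch late: E[Launch late] = 0.2·(12) + 0.8·(3) = 4.8; E[Launch early] = 0.2. Best-responding. ✓
Firm B (product quality weak), facing Launch late: Launch Q1 gives -2, Launch Q2 gives 2, Launch Q3 gives 9. Proposed Launch Q2 is not best — profitable deviation exists. ✗
Firm B (product quality strong), facing Launch late: Launch Q1 gives -8, Launch Q2 gives 1, Launch Q3 gives 11. Proposed Launch Q3 is best. ✓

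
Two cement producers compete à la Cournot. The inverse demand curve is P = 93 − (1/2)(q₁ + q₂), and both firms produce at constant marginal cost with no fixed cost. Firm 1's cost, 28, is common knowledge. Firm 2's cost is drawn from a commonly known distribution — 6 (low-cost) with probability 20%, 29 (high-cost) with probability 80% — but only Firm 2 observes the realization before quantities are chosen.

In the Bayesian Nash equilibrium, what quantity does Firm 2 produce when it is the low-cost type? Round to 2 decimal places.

Type-c best response for Firm 2: q₂(c) = (93 − c) − q₁/2.
Firm 1 maximizes expected profit; its first-order condition is 93 − q₁ − (1/2)E[q₂] − 28 = 0.
Substituting E[q₂] and solving: E[c₂] = 24.4, so q₁ = (93 − 2·28 + 24.4)/(3/2) = 40.9333.
q₂(low-cost) = (93 − 6 − (1/2)·40.9333) = 66.5333.

66.53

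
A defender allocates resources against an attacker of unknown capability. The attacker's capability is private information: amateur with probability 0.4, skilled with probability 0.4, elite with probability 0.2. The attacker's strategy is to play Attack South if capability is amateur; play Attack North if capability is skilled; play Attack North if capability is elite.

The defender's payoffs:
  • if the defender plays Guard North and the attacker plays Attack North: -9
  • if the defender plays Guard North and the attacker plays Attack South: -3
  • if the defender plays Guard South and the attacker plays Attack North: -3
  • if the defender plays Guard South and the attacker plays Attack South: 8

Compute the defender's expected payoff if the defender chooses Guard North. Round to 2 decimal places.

E[Guard North] = 0.4·(-3) + 0.4·(-9) + 0.2·(-9) = (-1.2) + (-3.6) + (-1.8) = -6.6

-6.60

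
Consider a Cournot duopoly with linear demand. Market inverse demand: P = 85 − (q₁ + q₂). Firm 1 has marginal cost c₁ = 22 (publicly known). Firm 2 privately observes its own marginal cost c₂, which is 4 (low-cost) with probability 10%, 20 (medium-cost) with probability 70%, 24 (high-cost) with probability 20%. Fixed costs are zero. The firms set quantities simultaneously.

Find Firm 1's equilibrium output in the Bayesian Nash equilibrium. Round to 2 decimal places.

Type-c best response for Firm 2: q₂(c) = (85 − c)/2 − q₁/2.
Firm 1 maximizes expected profit; its first-order condition is 85 − 2q₁ − E[q₂] − 22 = 0.
Substituting E[q₂] and solving: E[c₂] = 19.2, so q₁ = (85 − 2·22 + 19.2)/3 = 20.0667.

20.07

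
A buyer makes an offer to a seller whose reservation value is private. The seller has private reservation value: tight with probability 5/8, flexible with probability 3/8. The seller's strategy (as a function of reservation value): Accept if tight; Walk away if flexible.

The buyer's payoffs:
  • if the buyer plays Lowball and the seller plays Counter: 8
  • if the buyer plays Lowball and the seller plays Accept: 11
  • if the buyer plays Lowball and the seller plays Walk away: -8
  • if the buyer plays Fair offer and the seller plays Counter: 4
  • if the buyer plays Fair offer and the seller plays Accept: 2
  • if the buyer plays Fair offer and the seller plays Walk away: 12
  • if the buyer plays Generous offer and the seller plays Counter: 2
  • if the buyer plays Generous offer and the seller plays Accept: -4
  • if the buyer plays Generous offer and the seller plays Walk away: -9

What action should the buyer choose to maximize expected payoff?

Fair offer

Compute the buyer's expected payoff for each action, taking the expectation over the seller's type.
E[Lowball] = 5/8·(11) + 3/8·(-8) = 31/8
E[Fair offer] = 5/8·(2) + 3/8·(12) = 23/4
E[Generous offer] = 5/8·(-4) + 3/8·(-9) = -47/8
Best response: Fair offer (23/4 is the largest).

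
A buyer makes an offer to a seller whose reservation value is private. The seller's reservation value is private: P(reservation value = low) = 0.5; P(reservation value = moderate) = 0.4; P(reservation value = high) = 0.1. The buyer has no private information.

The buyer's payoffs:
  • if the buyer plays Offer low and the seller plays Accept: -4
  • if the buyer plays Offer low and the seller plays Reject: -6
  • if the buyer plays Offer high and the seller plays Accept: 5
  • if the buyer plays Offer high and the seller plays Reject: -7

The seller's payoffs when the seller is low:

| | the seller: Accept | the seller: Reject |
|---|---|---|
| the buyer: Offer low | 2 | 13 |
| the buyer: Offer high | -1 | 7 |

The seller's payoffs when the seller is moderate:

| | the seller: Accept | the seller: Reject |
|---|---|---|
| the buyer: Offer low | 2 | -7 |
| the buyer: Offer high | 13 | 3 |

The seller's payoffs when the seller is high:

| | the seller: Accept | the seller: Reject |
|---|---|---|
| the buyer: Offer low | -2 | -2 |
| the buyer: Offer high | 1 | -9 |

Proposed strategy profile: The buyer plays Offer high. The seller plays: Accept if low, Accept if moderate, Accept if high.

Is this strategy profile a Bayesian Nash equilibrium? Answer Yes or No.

No

The buyer plays Offer high: E[Offer high] = 0.5·(5) + 0.4·(5) + 0.1·(5) = 5; E[Offer low] = -4. Best-responding. ✓
The seller (reservation value low), facing Offer high: Accept gives -1, Reject gives 7. Proposed Accept is not best — profitable deviation exists. ✗
The seller (reservation value moderate), facing Offer high: Accept gives 13, Reject gives 3. Proposed Accept is best. ✓
The seller (reservation value high), facing Offer high: Accept gives 1, Reject gives -9. Proposed Accept is best. ✓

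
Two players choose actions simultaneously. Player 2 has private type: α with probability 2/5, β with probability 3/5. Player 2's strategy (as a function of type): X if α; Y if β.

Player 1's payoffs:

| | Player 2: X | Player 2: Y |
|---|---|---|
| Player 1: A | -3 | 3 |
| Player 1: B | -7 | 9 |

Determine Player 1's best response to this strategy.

B

Compute Player 1's expected payoff for each action, taking the expectation over Player 2's type.
E[A] = 2/5·(-3) + 3/5·(3) = 3/5
E[B] = 2/5·(-7) + 3/5·(9) = 13/5
Best response: B (13/5 is the largest).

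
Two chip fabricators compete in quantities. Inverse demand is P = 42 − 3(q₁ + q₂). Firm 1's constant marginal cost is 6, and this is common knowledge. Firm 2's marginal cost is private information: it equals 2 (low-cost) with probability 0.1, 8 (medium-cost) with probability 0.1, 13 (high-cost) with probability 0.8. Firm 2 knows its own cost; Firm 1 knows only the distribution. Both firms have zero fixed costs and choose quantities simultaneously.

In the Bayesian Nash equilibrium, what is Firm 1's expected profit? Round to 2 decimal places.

63.48

Firm 2 with cost c maximizes (42 − 3(q₁+q₂) − c)·q₂, giving q₂(c) = (42 − c − 3q₁)/6.
E[c₂] = 0.1·2 + 0.1·8 + 0.8·13 = 11.4
Firm 1's FOC against E[q₂] yields q₁ = (42 − 2·6 + E[c₂])/9 = (42 − 12 + 11.4)/9 = 4.6.
E[P] = 42 − 3·(q₁ + E[q₂]) = 19.8; Firm 1's expected profit = (E[P] − 6)·q₁ = (19.8 − 6)·4.6 = 63.48.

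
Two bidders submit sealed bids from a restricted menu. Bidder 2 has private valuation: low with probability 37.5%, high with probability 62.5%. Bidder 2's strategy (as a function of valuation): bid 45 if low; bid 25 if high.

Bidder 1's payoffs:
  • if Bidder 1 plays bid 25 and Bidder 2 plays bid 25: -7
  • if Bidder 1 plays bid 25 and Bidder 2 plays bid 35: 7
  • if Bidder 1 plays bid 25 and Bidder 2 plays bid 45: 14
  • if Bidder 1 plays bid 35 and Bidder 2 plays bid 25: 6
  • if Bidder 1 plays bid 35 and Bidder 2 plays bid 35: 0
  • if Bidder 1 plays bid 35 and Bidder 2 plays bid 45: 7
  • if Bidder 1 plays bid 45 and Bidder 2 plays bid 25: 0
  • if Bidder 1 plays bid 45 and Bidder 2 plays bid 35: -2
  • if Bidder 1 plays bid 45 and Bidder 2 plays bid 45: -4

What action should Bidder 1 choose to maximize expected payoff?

bid 35

E[bid 25] = 0.375·(14) + 0.625·(-7) = 0.875
E[bid 35] = 0.375·(7) + 0.625·(6) = 6.375
E[bid 45] = 0.375·(-4) + 0.625·(0) = -1.5
Best response: bid 35 (6.375 is the largest).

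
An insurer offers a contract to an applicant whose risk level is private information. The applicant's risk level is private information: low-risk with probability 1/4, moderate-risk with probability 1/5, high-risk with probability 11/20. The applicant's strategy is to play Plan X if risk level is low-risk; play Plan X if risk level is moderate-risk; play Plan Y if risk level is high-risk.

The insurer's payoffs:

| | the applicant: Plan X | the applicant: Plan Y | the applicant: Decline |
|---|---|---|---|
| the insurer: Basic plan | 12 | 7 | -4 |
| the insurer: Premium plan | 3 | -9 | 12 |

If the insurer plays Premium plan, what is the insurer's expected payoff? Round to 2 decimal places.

-3.60

E[Premium plan] = 1/4·3 + 1/5·3 + 11/20·(-9) = 3/4 + 3/5 + (-99/20) = -18/5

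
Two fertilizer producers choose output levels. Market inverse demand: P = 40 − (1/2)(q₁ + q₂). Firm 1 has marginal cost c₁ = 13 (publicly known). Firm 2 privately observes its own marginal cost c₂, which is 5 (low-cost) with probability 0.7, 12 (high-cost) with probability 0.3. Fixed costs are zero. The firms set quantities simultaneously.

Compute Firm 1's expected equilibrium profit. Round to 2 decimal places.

98.94

Type-c best response for Firm 2: q₂(c) = (40 − c) − q₁/2.
Firm 1 maximizes expected profit; its first-order condition is 40 − q₁ − (1/2)E[q₂] − 13 = 0.
Substituting E[q₂] and solving: E[c₂] = 7.1, so q₁ = (40 − 2·13 + 7.1)/(3/2) = 14.0667.
E[P] = 40 − (1/2)·(q₁ + E[q₂]) = 20.0333; Firm 1's expected profit = (E[P] − 13)·q₁ = (20.0333 − 13)·14.0667 = 98.9356.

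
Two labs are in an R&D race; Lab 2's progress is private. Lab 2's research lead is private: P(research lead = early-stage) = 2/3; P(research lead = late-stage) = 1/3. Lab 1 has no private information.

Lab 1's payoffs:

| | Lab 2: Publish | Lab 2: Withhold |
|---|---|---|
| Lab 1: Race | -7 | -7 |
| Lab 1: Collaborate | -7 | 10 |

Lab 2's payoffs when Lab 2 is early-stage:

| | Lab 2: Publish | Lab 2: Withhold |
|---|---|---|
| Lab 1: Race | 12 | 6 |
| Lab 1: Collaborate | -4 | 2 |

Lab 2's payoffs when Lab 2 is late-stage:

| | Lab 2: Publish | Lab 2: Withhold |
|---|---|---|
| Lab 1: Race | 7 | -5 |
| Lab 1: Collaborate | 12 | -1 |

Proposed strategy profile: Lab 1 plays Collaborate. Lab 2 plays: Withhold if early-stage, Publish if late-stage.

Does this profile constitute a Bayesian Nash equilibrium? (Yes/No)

Lab 1 plays Collaborate: E[Collaborate] = 2/3·(10) + 1/3·(-7) = 13/3; E[Race] = -7. Best-responding. ✓
Lab 2 (research lead early-stage), facing Collaborate: Publish gives -4, Withhold gives 2. Proposed Withhold is best. ✓
Lab 2 (research lead late-stage), facing Collaborate: Publish gives 12, Withhold gives -1. Proposed Publish is best. ✓

Yes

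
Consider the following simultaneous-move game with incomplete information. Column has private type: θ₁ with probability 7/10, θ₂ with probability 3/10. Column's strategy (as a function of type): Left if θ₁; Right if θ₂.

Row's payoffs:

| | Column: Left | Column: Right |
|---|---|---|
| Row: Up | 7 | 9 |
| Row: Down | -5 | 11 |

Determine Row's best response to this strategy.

Up

Compute Row's expected payoff for each action, taking the expectation over Column's type.
E[Up] = 7/10·(7) + 3/10·(9) = 38/5
E[Down] = 7/10·(-5) + 3/10·(11) = -1/5
Best response: Up (38/5 is the largest).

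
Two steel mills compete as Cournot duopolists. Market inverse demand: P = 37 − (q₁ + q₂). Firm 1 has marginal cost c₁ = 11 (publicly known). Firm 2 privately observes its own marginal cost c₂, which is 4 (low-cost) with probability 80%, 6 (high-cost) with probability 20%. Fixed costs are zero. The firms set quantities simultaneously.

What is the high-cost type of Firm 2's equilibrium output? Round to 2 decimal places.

Type-c best response for Firm 2: q₂(c) = (37 − c)/2 − q₁/2.
Firm 1 maximizes expected profit; its first-order condition is 37 − 2q₁ − E[q₂] − 11 = 0.
Substituting E[q₂] and solving: E[c₂] = 4.4, so q₁ = (37 − 2·11 + 4.4)/3 = 6.46667.
q₂(high-cost) = (37 − 6 − 6.46667)/2 = 12.2667.

12.27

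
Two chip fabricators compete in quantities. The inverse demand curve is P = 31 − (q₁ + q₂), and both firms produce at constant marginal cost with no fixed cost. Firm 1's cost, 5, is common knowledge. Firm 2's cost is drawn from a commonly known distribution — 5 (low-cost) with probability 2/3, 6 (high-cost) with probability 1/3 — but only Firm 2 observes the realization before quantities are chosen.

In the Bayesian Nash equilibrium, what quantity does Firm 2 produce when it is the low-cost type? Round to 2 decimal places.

Each type of Firm 2 best-responds to q₁; Firm 1 best-responds to the expected q₂ over Firm 2's types.
Firm 2 with cost c maximizes (31 − (q₁+q₂) − c)·q₂, giving q₂(c) = (31 − c − q₁)/2.
E[c₂] = 2/3·5 + 1/3·6 = 5.33333
Firm 1's FOC against E[q₂] yields q₁ = (31 − 2·5 + E[c₂])/3 = (31 − 10 + 5.33333)/3 = 8.77778.
q₂(low-cost) = (31 − 5 − 8.77778)/2 = 8.61111.

8.61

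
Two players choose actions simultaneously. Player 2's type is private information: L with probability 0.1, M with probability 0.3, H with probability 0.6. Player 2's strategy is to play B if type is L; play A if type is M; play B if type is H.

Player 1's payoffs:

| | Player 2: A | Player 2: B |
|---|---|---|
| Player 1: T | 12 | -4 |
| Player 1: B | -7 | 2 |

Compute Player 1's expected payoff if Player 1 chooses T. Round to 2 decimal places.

0.80

E[T] = 0.1·(-4) + 0.3·12 + 0.6·(-4) = (-0.4) + 3.6 + (-2.4) = 0.8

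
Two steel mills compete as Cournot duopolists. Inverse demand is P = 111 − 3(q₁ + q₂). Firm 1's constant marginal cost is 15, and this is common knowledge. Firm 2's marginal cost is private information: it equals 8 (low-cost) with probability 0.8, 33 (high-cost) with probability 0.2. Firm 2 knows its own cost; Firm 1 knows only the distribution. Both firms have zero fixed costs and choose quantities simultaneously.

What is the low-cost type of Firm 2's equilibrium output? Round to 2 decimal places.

11.94

Firm 2 with cost c maximizes (111 − 3(q₁+q₂) − c)·q₂, giving q₂(c) = (111 − c − 3q₁)/6.
E[c₂] = 0.8·8 + 0.2·33 = 13
Firm 1's FOC against E[q₂] yields q₁ = (111 − 2·15 + E[c₂])/9 = (111 − 30 + 13)/9 = 10.4444.
q₂(low-cost) = (111 − 8 − 3·10.4444)/6 = 11.9444.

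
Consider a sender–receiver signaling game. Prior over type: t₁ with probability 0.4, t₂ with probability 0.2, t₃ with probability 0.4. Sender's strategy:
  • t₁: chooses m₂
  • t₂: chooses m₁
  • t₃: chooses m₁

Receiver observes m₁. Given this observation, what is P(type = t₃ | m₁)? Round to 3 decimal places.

0.667

P(m₁) = 0.4·0 + 0.2·1 + 0.4·1 = 0.6
P(t₃ | m₁) = (0.4·1) / 0.6 = 0.4 / 0.6 = 0.666667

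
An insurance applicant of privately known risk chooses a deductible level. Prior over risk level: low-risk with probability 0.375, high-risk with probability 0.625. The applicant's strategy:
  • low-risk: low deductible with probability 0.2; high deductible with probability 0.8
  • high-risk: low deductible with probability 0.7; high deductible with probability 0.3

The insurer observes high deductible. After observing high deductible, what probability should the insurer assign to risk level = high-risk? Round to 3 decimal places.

P(high deductible) = 0.375·0.8 + 0.625·0.3 = 0.4875
P(high-risk | high deductible) = (0.625·0.3) / 0.4875 = 0.1875 / 0.4875 = 0.384615

0.385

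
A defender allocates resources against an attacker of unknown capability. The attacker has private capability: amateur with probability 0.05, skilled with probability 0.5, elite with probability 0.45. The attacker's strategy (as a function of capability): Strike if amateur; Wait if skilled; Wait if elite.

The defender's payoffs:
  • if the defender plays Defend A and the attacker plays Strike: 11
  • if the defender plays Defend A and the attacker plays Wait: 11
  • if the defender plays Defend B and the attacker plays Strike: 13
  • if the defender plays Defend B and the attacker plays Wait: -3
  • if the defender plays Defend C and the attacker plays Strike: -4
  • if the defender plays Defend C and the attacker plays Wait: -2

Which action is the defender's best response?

Defend A

Compute the defender's expected payoff for each action, taking the expectation over the attacker's type.
E[Defend A] = 0.05·(11) + 0.5·(11) + 0.45·(11) = 11
E[Defend B] = 0.05·(13) + 0.5·(-3) + 0.45·(-3) = -2.2
E[Defend C] = 0.05·(-4) + 0.5·(-2) + 0.45·(-2) = -2.1
Best response: Defend A (11 is the largest).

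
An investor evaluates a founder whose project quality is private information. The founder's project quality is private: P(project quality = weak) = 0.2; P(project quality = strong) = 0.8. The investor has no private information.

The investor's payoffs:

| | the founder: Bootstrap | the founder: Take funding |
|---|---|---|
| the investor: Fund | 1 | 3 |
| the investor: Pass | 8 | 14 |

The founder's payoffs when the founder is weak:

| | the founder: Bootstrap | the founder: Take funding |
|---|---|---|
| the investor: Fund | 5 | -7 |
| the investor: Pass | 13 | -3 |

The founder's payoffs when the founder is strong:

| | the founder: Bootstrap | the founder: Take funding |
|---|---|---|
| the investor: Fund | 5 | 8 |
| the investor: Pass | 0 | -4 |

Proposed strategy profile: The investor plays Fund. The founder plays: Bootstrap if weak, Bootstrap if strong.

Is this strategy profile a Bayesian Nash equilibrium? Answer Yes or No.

No

A profile is a BNE iff every type of every player is best-responding given beliefs about the other side.
The investor plays Fund: E[Fund] = 0.2·(1) + 0.8·(1) = 1; E[Pass] = 8. Not best-responding. ✗
The founder (project quality weak), facing Fund: Bootstrap gives 5, Take funding gives -7. Proposed Bootstrap is best. ✓
The founder (project quality strong), facing Fund: Bootstrap gives 5, Take funding gives 8. Proposed Bootstrap is not best — profitable deviation exists. ✗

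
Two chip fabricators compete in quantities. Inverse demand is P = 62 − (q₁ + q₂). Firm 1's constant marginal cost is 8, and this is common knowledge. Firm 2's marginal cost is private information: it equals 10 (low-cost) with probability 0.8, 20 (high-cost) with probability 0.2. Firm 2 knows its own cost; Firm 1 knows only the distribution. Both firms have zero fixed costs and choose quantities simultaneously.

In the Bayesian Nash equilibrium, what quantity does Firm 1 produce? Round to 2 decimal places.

19.33

Firm 2 with cost c maximizes (62 − (q₁+q₂) − c)·q₂, giving q₂(c) = (62 − c − q₁)/2.
E[c₂] = 0.8·10 + 0.2·20 = 12
Firm 1's FOC against E[q₂] yields q₁ = (62 − 2·8 + E[c₂])/3 = (62 − 16 + 12)/3 = 19.3333.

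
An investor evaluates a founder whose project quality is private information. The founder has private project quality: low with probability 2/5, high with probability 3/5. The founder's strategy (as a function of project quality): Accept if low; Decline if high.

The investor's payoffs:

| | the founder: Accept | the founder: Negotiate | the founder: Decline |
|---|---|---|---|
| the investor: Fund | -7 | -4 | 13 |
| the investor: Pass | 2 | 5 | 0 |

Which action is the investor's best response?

E[Fund] = 2/5·(-7) + 3/5·(13) = 5
E[Pass] = 2/5·(2) + 3/5·(0) = 4/5
Best response: Fund (5 is the largest).

Fund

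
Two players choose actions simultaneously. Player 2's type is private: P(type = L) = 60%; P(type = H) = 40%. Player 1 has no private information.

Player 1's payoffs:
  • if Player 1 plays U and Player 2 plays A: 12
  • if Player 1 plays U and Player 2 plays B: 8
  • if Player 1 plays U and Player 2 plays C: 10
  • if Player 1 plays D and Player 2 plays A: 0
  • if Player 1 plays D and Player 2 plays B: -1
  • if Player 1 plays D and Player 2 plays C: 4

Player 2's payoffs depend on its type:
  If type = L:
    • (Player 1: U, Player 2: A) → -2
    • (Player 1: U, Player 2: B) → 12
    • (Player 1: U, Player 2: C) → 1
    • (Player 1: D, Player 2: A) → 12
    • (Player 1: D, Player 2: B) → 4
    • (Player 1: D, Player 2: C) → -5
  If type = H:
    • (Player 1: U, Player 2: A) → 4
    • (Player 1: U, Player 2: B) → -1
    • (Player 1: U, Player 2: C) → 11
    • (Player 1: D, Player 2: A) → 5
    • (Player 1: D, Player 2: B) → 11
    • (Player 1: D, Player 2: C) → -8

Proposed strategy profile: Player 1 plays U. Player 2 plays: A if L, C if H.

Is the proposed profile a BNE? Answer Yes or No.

No

Player 1 plays U: E[U] = 0.6·(12) + 0.4·(10) = 11.2; E[D] = 1.6. Best-responding. ✓
Player 2 (type L), facing U: A gives -2, B gives 12, C gives 1. Proposed A is not best — profitable deviation exists. ✗
Player 2 (type H), facing U: A gives 4, B gives -1, C gives 11. Proposed C is best. ✓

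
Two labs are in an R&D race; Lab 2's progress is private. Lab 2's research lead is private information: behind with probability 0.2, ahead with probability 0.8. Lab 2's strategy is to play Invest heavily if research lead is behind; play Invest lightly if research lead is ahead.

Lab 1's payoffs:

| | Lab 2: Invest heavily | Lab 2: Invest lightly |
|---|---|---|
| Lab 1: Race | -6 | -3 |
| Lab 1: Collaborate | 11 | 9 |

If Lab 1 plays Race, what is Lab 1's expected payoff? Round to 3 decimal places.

Take the expectation over Lab 2's research lead, weighting each type's action by its prior probability.
E[Race] = 0.2·(-6) + 0.8·(-3) = (-1.2) + (-2.4) = -3.6

-3.600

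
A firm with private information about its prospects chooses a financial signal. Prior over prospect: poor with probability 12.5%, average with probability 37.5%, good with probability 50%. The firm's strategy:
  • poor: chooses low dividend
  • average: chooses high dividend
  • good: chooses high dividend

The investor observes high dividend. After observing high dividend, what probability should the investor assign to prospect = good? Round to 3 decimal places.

0.571

P(high dividend) = 0.125·0 + 0.375·1 + 0.5·1 = 0.875
P(good | high dividend) = (0.5·1) / 0.875 = 0.5 / 0.875 = 0.571429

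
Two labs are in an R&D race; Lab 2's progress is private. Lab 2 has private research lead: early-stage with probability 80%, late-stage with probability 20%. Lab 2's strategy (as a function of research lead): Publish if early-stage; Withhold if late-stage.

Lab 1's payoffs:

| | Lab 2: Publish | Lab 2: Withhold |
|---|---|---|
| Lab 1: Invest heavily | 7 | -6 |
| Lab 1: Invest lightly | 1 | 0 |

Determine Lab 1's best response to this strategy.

Invest heavily

Compute Lab 1's expected payoff for each action, taking the expectation over Lab 2's type.
E[Invest heavily] = 0.8·(7) + 0.2·(-6) = 4.4
E[Invest lightly] = 0.8·(1) + 0.2·(0) = 0.8
Best response: Invest heavily (4.4 is the largest).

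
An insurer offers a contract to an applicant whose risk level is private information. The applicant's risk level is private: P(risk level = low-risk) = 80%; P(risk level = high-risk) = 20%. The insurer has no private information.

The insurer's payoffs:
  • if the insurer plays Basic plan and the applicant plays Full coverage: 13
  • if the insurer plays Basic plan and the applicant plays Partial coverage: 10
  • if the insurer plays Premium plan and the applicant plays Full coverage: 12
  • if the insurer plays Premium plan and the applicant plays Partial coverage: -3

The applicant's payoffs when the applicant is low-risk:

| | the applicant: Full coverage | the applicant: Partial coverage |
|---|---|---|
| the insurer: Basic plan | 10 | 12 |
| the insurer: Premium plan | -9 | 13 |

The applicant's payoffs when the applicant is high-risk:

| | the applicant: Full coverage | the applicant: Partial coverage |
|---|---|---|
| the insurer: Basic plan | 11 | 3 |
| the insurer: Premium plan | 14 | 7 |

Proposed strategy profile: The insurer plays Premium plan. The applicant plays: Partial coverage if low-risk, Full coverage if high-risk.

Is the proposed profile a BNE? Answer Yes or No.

No

The insurer plays Premium plan: E[Premium plan] = 0.8·(-3) + 0.2·(12) = 0; E[Basic plan] = 10.6. Not best-responding. ✗
The applicant (risk level low-risk), facing Premium plan: Full coverage gives -9, Partial coverage gives 13. Proposed Partial coverage is best. ✓
The applicant (risk level high-risk), facing Premium plan: Full coverage gives 14, Partial coverage gives 7. Proposed Full coverage is best. ✓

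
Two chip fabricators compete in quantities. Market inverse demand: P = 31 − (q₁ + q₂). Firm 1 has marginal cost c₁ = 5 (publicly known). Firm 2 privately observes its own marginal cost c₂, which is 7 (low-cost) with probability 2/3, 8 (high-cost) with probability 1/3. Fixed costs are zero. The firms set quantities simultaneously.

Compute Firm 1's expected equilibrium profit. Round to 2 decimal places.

Each type of Firm 2 best-responds to q₁; Firm 1 best-responds to the expected q₂ over Firm 2's types.
Firm 2 with cost c maximizes (31 − (q₁+q₂) − c)·q₂, giving q₂(c) = (31 − c − q₁)/2.
E[c₂] = 2/3·7 + 1/3·8 = 7.33333
Firm 1's FOC against E[q₂] yields q₁ = (31 − 2·5 + E[c₂])/3 = (31 − 10 + 7.33333)/3 = 9.44444.
E[P] = 31 − (q₁ + E[q₂]) = 14.4444; Firm 1's expected profit = (E[P] − 5)·q₁ = (14.4444 − 5)·9.44444 = 89.1975.

89.20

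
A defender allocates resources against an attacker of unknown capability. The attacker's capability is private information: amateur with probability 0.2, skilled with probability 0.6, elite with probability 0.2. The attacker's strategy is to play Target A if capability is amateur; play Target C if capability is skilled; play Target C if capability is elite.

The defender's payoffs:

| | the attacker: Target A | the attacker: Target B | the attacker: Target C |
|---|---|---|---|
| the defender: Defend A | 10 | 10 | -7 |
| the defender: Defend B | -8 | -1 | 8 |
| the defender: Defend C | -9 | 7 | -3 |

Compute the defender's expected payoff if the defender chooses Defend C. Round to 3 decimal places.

-4.200

E[Defend C] = 0.2·(-9) + 0.6·(-3) + 0.2·(-3) = (-1.8) + (-1.8) + (-0.6) = -4.2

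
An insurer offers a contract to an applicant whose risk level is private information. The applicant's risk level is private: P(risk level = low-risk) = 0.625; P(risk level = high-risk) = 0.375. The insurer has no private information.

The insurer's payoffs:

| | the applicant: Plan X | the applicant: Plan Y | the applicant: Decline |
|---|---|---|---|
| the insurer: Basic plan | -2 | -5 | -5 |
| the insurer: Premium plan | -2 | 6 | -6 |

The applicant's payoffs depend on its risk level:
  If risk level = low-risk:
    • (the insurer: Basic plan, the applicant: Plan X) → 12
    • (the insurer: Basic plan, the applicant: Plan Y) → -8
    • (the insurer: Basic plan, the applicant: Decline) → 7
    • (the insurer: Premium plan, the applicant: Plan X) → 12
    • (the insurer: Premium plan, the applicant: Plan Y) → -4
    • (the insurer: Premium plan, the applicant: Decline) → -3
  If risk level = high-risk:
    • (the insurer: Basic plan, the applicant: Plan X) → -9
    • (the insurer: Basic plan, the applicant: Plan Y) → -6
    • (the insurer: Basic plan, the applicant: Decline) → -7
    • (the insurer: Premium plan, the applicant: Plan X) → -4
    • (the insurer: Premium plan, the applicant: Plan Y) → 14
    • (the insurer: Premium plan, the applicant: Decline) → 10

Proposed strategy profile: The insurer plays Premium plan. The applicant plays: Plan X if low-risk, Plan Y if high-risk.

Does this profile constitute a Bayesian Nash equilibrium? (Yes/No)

The insurer plays Premium plan: E[Premium plan] = 0.625·(-2) + 0.375·(6) = 1; E[Basic plan] = -3.125. Best-responding. ✓
The applicant (risk level low-risk), facing Premium plan: Plan X gives 12, Plan Y gives -4, Decline gives -3. Proposed Plan X is best. ✓
The applicant (risk level high-risk), facing Premium plan: Plan X gives -4, Plan Y gives 14, Decline gives 10. Proposed Plan Y is best. ✓

Yes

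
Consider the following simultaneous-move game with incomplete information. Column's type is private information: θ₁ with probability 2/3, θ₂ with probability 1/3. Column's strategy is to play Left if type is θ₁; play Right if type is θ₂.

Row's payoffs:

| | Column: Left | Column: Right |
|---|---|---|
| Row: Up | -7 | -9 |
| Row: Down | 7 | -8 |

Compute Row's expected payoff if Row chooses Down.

E[Down] = 2/3·7 + 1/3·(-8) = 14/3 + (-8/3) = 2

2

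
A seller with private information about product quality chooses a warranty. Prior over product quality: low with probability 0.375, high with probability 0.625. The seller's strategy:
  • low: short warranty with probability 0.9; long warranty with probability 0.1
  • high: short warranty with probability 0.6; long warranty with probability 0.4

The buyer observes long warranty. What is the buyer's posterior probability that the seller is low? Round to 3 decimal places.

P(long warranty) = 0.375·0.1 + 0.625·0.4 = 0.2875
P(low | long warranty) = (0.375·0.1) / 0.2875 = 0.0375 / 0.2875 = 0.130435

0.130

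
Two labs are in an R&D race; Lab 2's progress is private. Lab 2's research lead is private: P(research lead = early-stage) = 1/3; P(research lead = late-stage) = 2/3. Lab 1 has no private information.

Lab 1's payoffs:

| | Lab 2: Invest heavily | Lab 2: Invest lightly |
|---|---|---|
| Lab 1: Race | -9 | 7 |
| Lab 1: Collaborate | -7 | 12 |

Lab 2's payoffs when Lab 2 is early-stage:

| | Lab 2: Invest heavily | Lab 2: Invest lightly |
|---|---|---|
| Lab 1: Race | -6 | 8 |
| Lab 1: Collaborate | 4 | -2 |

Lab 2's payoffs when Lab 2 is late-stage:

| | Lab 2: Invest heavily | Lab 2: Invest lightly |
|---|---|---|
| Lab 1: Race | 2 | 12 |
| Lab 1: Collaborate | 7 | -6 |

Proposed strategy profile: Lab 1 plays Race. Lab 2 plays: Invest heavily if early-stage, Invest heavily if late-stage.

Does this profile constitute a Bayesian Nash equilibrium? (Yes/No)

Lab 1 plays Race: E[Race] = 1/3·(-9) + 2/3·(-9) = -9; E[Collaborate] = -7. Not best-responding. ✗
Lab 2 (research lead early-stage), facing Race: Invest heavily gives -6, Invest lightly gives 8. Proposed Invest heavily is not best — profitable deviation exists. ✗
Lab 2 (research lead late-stage), facing Race: Invest heavily gives 2, Invest lightly gives 12. Proposed Invest heavily is not best — profitable deviation exists. ✗

No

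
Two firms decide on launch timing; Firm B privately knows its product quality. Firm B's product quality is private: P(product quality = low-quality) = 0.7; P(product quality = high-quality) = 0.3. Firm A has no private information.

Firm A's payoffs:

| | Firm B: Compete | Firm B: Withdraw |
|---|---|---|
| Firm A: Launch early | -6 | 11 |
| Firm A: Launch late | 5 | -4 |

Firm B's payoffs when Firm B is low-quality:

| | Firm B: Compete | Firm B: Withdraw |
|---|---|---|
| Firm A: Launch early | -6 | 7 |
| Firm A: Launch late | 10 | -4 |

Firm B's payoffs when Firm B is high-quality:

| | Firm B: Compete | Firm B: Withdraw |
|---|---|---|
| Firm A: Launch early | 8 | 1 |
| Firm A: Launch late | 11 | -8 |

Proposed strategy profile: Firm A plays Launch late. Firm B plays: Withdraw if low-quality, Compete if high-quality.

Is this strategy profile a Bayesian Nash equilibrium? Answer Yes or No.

Firm A plays Launch late: E[Launch late] = 0.7·(-4) + 0.3·(5) = -1.3; E[Launch early] = 5.9. Not best-responding. ✗
Firm B (product quality low-quality), facing Launch late: Compete gives 10, Withdraw gives -4. Proposed Withdraw is not best — profitable deviation exists. ✗
Firm B (product quality high-quality), facing Launch late: Compete gives 11, Withdraw gives -8. Proposed Compete is best. ✓

No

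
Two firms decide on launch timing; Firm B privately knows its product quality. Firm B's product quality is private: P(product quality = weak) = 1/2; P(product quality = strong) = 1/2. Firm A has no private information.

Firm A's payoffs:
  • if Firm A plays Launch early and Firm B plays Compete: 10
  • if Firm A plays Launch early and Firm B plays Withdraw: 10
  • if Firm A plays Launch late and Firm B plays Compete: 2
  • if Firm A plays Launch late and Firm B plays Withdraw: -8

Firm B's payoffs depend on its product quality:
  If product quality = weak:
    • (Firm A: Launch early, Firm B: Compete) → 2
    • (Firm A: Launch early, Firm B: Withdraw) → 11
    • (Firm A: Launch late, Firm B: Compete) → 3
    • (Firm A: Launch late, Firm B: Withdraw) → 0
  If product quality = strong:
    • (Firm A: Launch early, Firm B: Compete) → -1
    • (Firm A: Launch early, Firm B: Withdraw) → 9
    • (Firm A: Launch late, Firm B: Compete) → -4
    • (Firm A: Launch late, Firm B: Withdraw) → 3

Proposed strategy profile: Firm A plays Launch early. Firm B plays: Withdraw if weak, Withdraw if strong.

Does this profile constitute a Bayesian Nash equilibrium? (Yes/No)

Firm A plays Launch early: E[Launch early] = 1/2·(10) + 1/2·(10) = 10; E[Launch late] = -8. Best-responding. ✓
Firm B (product quality weak), facing Launch early: Compete gives 2, Withdraw gives 11. Proposed Withdraw is best. ✓
Firm B (product quality strong), facing Launch early: Compete gives -1, Withdraw gives 9. Proposed Withdraw is best. ✓

Yes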